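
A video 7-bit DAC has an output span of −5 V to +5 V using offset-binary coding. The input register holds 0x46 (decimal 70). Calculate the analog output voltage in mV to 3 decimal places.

468.750 mV

LSB = 10 V / 2^7 = 78.125 mV.
Code 0x46 = 70 decimal.
V_out = (−5) + 70 × 0.078125 V = 0.46875 V.
= 468.750 mV.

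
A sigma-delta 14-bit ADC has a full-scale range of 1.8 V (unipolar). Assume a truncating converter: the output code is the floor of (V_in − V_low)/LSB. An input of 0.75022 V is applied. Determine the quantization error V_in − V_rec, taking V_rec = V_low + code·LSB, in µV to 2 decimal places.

Step size: 1.8 V ÷ 2^14 = 109.86 µV.
Scaled input = 6828.6692 LSBs, so code = 6828.
V_rec = 0 + 6828·0.000109863 = 0.75014648 V.
V_in − V_rec = 7.35156e-05 V = 73.52 µV.

73.52 µV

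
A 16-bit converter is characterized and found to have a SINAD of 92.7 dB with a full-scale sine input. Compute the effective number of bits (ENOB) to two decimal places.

ENOB = (SINAD − 1.76) / 6.02 = (92.7 − 1.76)/6.02 = 15.106.

15.11 bits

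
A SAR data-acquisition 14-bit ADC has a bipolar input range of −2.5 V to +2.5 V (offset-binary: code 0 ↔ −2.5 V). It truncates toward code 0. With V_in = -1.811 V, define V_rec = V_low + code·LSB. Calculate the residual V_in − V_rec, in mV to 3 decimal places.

One LSB is 5 V / 16384 = 305.18 µV.
(V_in − V_low)/LSB = (-1.811 − (−2.5))/0.000305176 = 2257.7152 → code 2257 (floor).
Code 2257 maps back to (−2.5) + 2257×0.000305176 V = -1.8112183 V.
Error = -1.811 − (−1.8112183) = 0.000218262 V = 0.218 mV.

0.218 mV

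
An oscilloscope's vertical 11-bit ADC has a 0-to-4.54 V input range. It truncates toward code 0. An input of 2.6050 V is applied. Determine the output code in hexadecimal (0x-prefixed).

Full-scale span = 4.54 V; LSB = 4.54/2^11 = 2.217 mV.
(2.6050 − 0) / 0.0022168 = 1175.119 LSBs.
Floor → code 1175.
In hexadecimal (0x-prefixed): 0x497.

code 0x497 (decimal 1175)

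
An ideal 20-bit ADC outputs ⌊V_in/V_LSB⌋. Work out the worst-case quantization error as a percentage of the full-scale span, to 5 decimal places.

0.00010 %

Truncating → worst-case error = 1 LSB = V_FS/2^20, so 100/1048576 = 9.53674e-05 % of full scale.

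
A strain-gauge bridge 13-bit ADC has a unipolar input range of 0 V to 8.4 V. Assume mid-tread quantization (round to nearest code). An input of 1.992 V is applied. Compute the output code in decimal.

With 8192 levels over 8.4 V, one step is 1.025 mV.
(1.992 − 0) / 0.00102539 = 1942.674 LSBs.
round(1942.674) = 1943.

code 1943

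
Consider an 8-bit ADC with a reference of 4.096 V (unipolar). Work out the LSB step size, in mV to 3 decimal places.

16.000 mV

Full-scale span = 4.096 V.
LSB = 4.096 / 2^8 = 4.096 / 256 = 0.016 V = 16.000 mV.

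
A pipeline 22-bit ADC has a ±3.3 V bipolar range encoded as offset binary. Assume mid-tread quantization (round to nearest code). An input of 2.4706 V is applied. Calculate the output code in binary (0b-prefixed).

LSB = 6.6 V / 4194304 = 1.57 µV.
(V_in − V_low)/LSB = (2.4706 − (−3.3)) / 1.57356e-06 = 3667219.797.
Round → code 3667220.
In binary (0b-prefixed): 0b1101111111010100010100.

code 0b1101111111010100010100 (decimal 3667220)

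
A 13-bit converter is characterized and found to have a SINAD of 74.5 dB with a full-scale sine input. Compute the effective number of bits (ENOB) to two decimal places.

ENOB = (SINAD − 1.76) / 6.02 = (74.5 − 1.76)/6.02 = 12.083.

12.08 bits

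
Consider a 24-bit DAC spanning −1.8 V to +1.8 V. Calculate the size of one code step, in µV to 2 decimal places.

Full-scale span = 3.6 V.
LSB = 3.6 / 2^24 = 3.6 / 16777216 = 2.14577e-07 V = 0.21 µV.

0.21 µV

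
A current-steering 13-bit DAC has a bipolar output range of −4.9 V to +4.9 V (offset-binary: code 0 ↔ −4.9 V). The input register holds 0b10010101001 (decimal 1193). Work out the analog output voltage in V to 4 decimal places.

LSB = 9.8 V / 2^13 = 1.196 mV.
Code 0b10010101001 = 1193 decimal.
V_out = (−4.9) + 1193 × 0.00119629 V = -3.47283 V.

-3.4728 V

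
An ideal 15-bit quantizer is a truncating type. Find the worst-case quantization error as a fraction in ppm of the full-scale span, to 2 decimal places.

30.52 ppm

Truncating → worst-case error = 1 LSB = V_FS/2^15, so 1e+06/32768 = 30.5176 ppm of full scale.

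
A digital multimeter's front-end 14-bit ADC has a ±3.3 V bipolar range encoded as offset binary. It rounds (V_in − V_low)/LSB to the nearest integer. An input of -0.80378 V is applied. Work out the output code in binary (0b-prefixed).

code 0b1100000110101 (decimal 6197)

LSB = 6.6 V / 16384 = 402.83 µV.
(-0.80378 − (−3.3)) / 0.000402832 = 6196.677 LSBs.
So the output code is 6197.
In binary (0b-prefixed): 0b1100000110101.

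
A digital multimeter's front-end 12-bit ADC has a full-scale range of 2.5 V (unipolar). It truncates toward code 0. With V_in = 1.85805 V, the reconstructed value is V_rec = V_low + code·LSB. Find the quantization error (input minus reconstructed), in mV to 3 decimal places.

Step size: 2.5 V ÷ 2^12 = 0.610 mV.
(V_in − V_low)/LSB = (1.85805 − 0)/0.000610352 = 3044.2291 → code 3044 (floor).
Reconstructed: 1.8579102 V.
V_in − V_rec = 0.000139844 V = 0.140 mV.

0.140 mV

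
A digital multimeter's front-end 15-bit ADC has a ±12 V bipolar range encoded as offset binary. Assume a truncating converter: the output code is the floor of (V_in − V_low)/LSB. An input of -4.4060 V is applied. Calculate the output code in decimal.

code 10368

Full-scale span = 24 V; LSB = 24/2^15 = 0.732 mV.
(-4.4060 − (−12)) / 0.000732422 = 10368.341 LSBs.
⌊·⌋(10368.341) = 10368.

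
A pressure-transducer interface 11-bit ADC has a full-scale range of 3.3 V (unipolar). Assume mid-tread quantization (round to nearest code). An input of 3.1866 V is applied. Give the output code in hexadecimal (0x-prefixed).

code 0x7BA (decimal 1978)

With 2048 levels over 3.3 V, one step is 1.611 mV.
(V_in − V_low)/LSB = (3.1866 − 0) / 0.00161133 = 1977.623.
round(1977.623) = 1978.
In hexadecimal (0x-prefixed): 0x7BA.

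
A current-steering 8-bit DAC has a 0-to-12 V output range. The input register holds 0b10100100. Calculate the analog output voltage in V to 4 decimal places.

LSB = 12 V / 2^8 = 46.875 mV.
Code 0b10100100 = 164 decimal.
V_out = 0 + 164 × 0.046875 V = 7.6875 V.

7.6875 V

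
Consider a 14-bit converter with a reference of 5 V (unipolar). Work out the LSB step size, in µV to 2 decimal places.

Full-scale span = 5 V.
LSB = 5 / 2^14 = 5 / 16384 = 0.000305176 V = 305.18 µV.

305.18 µV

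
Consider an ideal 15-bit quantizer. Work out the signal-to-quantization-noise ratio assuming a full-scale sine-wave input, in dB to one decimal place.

SNR ≈ 6.02·N + 1.76 dB = 6.02·15 + 1.76 = 92.06 dB.

92.1 dB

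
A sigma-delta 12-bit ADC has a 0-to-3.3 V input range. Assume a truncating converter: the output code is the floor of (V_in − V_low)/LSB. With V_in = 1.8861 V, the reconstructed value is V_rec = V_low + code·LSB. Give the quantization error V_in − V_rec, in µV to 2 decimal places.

One LSB is 3.3 V / 4096 = 0.806 mV.
Scaled input = 2341.0502 LSBs, so code = 2341.
Reconstructed: 1.8860596 V.
V_in − V_rec = 4.04297e-05 V = 40.43 µV.

40.43 µV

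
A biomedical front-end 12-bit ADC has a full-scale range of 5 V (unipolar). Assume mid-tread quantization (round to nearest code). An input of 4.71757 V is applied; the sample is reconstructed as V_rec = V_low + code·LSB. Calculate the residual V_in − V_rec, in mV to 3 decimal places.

One LSB is 5 V / 4096 = 1.221 mV.
(V_in − V_low)/LSB = (4.71757 − 0)/0.0012207 = 3864.6333 → code 3865 (round).
V_rec = 0 + 3865·0.0012207 = 4.7180176 V.
Error = 4.71757 − 4.7180176 = -0.000447578 V = -0.448 mV.

-0.448 mV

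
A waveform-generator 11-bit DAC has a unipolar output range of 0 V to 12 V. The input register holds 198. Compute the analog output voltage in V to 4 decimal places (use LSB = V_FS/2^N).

LSB = 12 V / 2^11 = 5.859 mV.
V_out = 0 + 198 × 0.00585938 V = 1.16016 V.

1.1602 V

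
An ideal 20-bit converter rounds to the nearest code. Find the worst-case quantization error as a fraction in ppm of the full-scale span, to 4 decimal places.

0.4768 ppm

Rounding → worst-case error = ½ LSB = V_FS/2^21, so 1e+06/2097152 = 0.476837 ppm of full scale.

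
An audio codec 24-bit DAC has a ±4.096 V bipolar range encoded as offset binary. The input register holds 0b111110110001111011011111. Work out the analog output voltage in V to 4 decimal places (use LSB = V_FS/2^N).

3.9399 V

LSB = 8.192 V / 2^24 = 0.49 µV.
Code 0b111110110001111011011111 = 16457439 decimal.
V_out = (−4.096) + 16457439 × 4.88281e-07 V = 3.93986 V.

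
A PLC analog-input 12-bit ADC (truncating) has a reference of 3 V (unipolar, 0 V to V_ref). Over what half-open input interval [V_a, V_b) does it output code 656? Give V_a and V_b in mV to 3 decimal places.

[480.469 mV, 481.201 mV)

LSB = 3/2^12 = 0.732 mV.
V_a = V_low + 656·LSB = 0.480469 V; V_b = V_low + 657·LSB = 0.481201 V.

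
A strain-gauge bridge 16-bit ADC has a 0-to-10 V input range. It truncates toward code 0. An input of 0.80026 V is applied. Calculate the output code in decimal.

With 65536 levels over 10 V, one step is 152.59 µV.
(0.80026 − 0) / 0.000152588 = 5244.584 LSBs.
⌊·⌋(5244.584) = 5244.

code 5244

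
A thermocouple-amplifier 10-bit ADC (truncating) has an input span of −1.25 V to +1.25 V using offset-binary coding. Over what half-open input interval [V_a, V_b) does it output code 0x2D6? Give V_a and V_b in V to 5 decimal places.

LSB = 2.5/2^10 = 2.441 mV.
Code 0x2D6 = 726 decimal.
V_a = V_low + 726·LSB = 0.522461 V; V_b = V_low + 727·LSB = 0.524902 V.

[0.52246 V, 0.52490 V)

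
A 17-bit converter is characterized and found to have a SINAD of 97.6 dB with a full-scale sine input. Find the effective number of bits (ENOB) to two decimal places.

15.92 bits

ENOB = (SINAD − 1.76) / 6.02 = (97.6 − 1.76)/6.02 = 15.920.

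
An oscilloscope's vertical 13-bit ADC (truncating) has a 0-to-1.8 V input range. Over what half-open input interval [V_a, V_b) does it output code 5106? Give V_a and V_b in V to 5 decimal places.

LSB = 1.8/2^13 = 219.73 µV.
V_a = V_low + 5106·LSB = 1.12192 V; V_b = V_low + 5107·LSB = 1.12214 V.

[1.12192 V, 1.12214 V)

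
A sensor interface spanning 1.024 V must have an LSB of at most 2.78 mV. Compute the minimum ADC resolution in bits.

Number of steps required ≥ 1.024 V / 2.78 mV = 368.35.
Need 2^N ≥ 368.35; 2^8 = 256, 2^9 = 512.
Minimum N = 9.

9 bits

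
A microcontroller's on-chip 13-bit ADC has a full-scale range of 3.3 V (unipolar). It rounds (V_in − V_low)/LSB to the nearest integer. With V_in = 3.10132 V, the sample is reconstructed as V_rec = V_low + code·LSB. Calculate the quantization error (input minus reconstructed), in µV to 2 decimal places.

Step size: 3.3 V ÷ 2^13 = 402.83 µV.
Scaled input = 7698.7920 LSBs, so code = 7699.
Code 7699 maps back to 0 + 7699×0.000402832 V = 3.1014038 V.
V_in − V_rec = -8.38086e-05 V = -83.81 µV.

-83.81 µV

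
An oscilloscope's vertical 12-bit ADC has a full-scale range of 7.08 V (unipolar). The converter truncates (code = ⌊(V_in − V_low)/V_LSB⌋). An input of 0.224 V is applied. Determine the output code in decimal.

LSB = 7.08 V / 4096 = 1.729 mV.
(0.224 − 0) / 0.00172852 = 129.591 LSBs.
So the output code is 129.

code 129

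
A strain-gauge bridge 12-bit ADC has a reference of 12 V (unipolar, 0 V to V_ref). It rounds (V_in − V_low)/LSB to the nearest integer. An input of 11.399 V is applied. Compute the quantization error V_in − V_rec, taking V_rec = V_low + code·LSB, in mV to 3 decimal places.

Step size: 12 V ÷ 2^12 = 2.930 mV.
(V_in − V_low)/LSB = (11.399 − 0)/0.00292969 = 3890.8587 → code 3891 (round).
V_rec = 0 + 3891·0.00292969 = 11.399414 V.
Difference: -0.000414062 V → -0.414 mV.

-0.414 mV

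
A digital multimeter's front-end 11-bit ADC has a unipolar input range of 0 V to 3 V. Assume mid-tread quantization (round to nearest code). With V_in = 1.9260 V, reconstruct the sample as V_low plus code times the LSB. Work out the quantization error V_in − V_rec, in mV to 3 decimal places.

Step size: 3 V ÷ 2^11 = 1.465 mV.
Scaled input = 1314.8160 LSBs, so code = 1315.
Reconstructed: 1.9262695 V.
V_in − V_rec = -0.000269531 V = -0.270 mV.

-0.270 mV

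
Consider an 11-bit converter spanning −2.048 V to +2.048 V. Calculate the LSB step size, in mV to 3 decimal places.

2.000 mV

Full-scale span = 4.096 V.
LSB = 4.096 / 2^11 = 4.096 / 2048 = 0.002 V = 2.000 mV.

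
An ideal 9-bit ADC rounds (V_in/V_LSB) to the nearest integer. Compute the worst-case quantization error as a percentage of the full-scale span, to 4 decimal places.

0.0977 %

Rounding → worst-case error = ½ LSB = V_FS/2^10, so 100/1024 = 0.0976562 % of full scale.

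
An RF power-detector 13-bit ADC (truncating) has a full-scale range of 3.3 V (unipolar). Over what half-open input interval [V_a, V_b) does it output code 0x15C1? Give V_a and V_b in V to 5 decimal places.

[2.24337 V, 2.24377 V)

LSB = 3.3/2^13 = 402.83 µV.
Code 0x15C1 = 5569 decimal.
V_a = V_low + 5569·LSB = 2.24337 V; V_b = V_low + 5570·LSB = 2.24377 V.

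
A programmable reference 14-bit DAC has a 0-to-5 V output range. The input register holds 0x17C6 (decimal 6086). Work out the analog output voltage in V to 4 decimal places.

LSB = 5 V / 2^14 = 305.18 µV.
Code 0x17C6 = 6086 decimal.
V_out = 0 + 6086 × 0.000305176 V = 1.8573 V.

1.8573 V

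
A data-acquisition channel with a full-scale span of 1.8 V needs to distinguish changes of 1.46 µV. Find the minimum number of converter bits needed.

21 bits

Number of steps required ≥ 1.8 V / 1.46 µV = 1232876.71.
Need 2^N ≥ 1232876.71; 2^20 = 1048576, 2^21 = 2097152.
Minimum N = 21.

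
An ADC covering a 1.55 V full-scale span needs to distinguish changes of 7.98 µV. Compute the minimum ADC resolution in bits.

Number of steps required ≥ 1.55 V / 7.98 µV = 194235.59.
Need 2^N ≥ 194235.59; 2^17 = 131072, 2^18 = 262144.
Minimum N = 18.

18 bits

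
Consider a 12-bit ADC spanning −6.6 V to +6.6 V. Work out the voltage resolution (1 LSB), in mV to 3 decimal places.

3.223 mV

Full-scale span = 13.2 V.
LSB = 13.2 / 2^12 = 13.2 / 4096 = 0.00322266 V = 3.223 mV.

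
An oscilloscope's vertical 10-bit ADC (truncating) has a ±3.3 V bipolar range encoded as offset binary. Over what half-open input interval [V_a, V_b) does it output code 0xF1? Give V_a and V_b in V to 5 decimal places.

LSB = 6.6/2^10 = 6.445 mV.
Code 0xF1 = 241 decimal.
V_a = V_low + 241·LSB = -1.74668 V; V_b = V_low + 242·LSB = -1.74023 V.

[-1.74668 V, -1.74023 V)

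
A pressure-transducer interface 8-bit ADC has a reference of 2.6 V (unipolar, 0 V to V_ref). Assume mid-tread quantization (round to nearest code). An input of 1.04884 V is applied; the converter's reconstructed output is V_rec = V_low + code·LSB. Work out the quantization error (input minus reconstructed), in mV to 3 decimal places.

2.746 mV

One LSB is 2.6 V / 256 = 10.156 mV.
(1.04884 − 0)/0.0101563 = 103.2704; round gives code 103.
Code 103 maps back to 0 + 103×0.0101563 V = 1.0460938 V.
Difference: 0.00274625 V → 2.746 mV.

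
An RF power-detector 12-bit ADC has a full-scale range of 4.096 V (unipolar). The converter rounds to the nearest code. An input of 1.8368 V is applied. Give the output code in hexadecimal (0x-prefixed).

LSB = 4.096 V / 4096 = 1.000 mV.
Input sits at 1836.800 steps above V_low.
Round → code 1837.
In hexadecimal (0x-prefixed): 0x72D.

code 0x72D (decimal 1837)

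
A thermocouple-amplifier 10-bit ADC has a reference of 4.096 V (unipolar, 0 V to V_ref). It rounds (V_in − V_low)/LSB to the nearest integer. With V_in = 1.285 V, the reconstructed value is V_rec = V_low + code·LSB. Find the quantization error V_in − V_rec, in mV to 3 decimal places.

1.000 mV

LSB = 4.096/2^10 = 4.000 mV.
(V_in − V_low)/LSB = (1.285 − 0)/0.004 = 321.2500 → code 321 (round).
V_rec = 0 + 321·0.004 = 1.284 V.
V_in − V_rec = 0.001 V = 1.000 mV.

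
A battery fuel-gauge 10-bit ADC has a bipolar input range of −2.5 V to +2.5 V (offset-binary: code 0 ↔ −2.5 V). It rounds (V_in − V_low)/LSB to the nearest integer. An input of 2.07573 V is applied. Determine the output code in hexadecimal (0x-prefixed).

code 0x3A9 (decimal 937)

With 1024 levels over 5 V, one step is 4.883 mV.
(2.07573 − (−2.5)) / 0.00488281 = 937.110 LSBs.
So the output code is 937.
In hexadecimal (0x-prefixed): 0x3A9.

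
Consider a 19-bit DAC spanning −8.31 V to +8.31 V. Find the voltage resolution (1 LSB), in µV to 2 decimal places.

Full-scale span = 16.62 V.
LSB = 16.62 / 2^19 = 16.62 / 524288 = 3.17001e-05 V = 31.70 µV.

31.70 µV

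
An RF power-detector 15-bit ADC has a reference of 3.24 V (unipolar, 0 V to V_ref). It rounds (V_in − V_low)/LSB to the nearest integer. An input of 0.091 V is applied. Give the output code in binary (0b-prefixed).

code 0b1110011000 (decimal 920)

With 32768 levels over 3.24 V, one step is 98.88 µV.
Input sits at 920.336 steps above V_low.
Round → code 920.
In binary (0b-prefixed): 0b1110011000.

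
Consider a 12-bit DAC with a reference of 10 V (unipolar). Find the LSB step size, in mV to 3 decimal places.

2.441 mV

Full-scale span = 10 V.
LSB = 10 / 2^12 = 10 / 4096 = 0.00244141 V = 2.441 mV.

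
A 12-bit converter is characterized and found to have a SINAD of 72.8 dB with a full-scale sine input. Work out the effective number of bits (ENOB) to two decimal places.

ENOB = (SINAD − 1.76) / 6.02 = (72.8 − 1.76)/6.02 = 11.801.

11.80 bits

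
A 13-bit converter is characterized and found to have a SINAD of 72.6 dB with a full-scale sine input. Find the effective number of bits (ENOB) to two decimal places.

ENOB = (SINAD − 1.76) / 6.02 = (72.6 − 1.76)/6.02 = 11.767.

11.77 bits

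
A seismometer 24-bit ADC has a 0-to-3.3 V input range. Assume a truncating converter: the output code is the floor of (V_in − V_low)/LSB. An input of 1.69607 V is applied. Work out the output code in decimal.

LSB = 3.3 V / 16777216 = 0.20 µV.
Input sits at 8622828.103 steps above V_low.
⌊·⌋(8622828.103) = 8622828.

code 8622828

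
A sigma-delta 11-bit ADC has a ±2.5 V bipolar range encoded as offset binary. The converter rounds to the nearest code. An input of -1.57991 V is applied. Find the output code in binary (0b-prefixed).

code 0b101111001 (decimal 377)

Full-scale span = 5 V; LSB = 5/2^11 = 2.441 mV.
Input sits at 376.869 steps above V_low.
round(376.869) = 377.
In binary (0b-prefixed): 0b101111001.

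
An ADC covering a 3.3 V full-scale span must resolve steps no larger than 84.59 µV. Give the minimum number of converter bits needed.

Number of steps required ≥ 3.3 V / 84.59 µV = 39011.70.
Need 2^N ≥ 39011.70; 2^15 = 32768, 2^16 = 65536.
Minimum N = 16.

16 bits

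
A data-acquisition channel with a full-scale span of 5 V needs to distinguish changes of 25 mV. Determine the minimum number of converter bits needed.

Number of steps required ≥ 5 V / 25 mV = 200.00.
Need 2^N ≥ 200.00; 2^7 = 128, 2^8 = 256.
Minimum N = 8.

8 bits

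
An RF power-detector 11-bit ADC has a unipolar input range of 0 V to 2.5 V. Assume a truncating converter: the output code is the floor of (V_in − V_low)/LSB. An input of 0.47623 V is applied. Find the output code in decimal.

code 390

LSB = 2.5 V / 2048 = 1.221 mV.
(V_in − V_low)/LSB = (0.47623 − 0) / 0.0012207 = 390.128.
⌊·⌋(390.128) = 390.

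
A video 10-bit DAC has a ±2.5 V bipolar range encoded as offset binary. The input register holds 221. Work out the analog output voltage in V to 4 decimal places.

LSB = 5 V / 2^10 = 4.883 mV.
V_out = (−2.5) + 221 × 0.00488281 V = -1.4209 V.

-1.4209 V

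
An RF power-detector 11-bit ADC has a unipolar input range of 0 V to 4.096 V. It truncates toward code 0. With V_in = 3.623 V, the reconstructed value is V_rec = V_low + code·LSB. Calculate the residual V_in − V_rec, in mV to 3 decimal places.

Step size: 4.096 V ÷ 2^11 = 2.000 mV.
Scaled input = 1811.5000 LSBs, so code = 1811.
Code 1811 maps back to 0 + 1811×0.002 V = 3.622 V.
Error = 3.623 − 3.622 = 0.001 V = 1.000 mV.

1.000 mV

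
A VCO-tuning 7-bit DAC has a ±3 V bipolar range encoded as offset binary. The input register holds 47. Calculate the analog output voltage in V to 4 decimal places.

-0.7969 V

LSB = 6 V / 2^7 = 46.875 mV.
V_out = (−3) + 47 × 0.046875 V = -0.796875 V.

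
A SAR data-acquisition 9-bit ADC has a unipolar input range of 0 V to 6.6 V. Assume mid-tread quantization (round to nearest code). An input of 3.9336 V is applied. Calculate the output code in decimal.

code 305

Full-scale span = 6.6 V; LSB = 6.6/2^9 = 12.891 mV.
(V_in − V_low)/LSB = (3.9336 − 0) / 0.0128906 = 305.152.
Round → code 305.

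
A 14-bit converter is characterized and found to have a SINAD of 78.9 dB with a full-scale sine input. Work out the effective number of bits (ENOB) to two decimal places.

12.81 bits

ENOB = (SINAD − 1.76) / 6.02 = (78.9 − 1.76)/6.02 = 12.814.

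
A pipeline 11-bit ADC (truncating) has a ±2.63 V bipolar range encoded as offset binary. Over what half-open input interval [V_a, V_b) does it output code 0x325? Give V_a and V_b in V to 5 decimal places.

LSB = 5.26/2^11 = 2.568 mV.
Code 0x325 = 805 decimal.
V_a = V_low + 805·LSB = -0.562471 V; V_b = V_low + 806·LSB = -0.559902 V.

[-0.56247 V, -0.55990 V)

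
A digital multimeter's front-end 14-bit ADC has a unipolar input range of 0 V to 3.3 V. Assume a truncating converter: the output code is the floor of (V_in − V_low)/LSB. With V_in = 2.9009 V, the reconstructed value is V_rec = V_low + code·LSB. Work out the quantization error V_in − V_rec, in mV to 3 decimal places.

One LSB is 3.3 V / 16384 = 201.42 µV.
(2.9009 − 0)/0.000201416 = 14402.5290; ⌊·⌋ gives code 14402.
V_rec = 0 + 14402·0.000201416 = 2.9007935 V.
Difference: 0.000106543 V → 0.107 mV.

0.107 mV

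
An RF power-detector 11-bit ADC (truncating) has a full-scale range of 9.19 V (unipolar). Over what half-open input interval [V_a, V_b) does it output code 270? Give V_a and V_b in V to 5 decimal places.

LSB = 9.19/2^11 = 4.487 mV.
V_a = V_low + 270·LSB = 1.21157 V; V_b = V_low + 271·LSB = 1.21606 V.

[1.21157 V, 1.21606 V)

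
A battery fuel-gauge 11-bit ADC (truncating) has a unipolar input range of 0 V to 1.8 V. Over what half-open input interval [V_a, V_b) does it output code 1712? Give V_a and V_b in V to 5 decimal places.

[1.50469 V, 1.50557 V)

LSB = 1.8/2^11 = 0.879 mV.
V_a = V_low + 1712·LSB = 1.50469 V; V_b = V_low + 1713·LSB = 1.50557 V.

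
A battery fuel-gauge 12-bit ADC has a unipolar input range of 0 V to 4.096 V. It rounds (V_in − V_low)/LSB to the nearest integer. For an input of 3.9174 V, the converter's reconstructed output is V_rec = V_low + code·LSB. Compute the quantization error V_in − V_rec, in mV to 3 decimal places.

One LSB is 4.096 V / 4096 = 1.000 mV.
(V_in − V_low)/LSB = (3.9174 − 0)/0.001 = 3917.4000 → code 3917 (round).
Code 3917 maps back to 0 + 3917×0.001 V = 3.917 V.
Difference: 0.0004 V → 0.400 mV.

0.400 mV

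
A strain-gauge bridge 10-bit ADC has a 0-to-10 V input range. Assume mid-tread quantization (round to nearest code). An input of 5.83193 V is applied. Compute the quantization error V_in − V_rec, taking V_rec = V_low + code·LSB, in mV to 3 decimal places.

1.852 mV

One LSB is 10 V / 1024 = 9.766 mV.
(5.83193 − 0)/0.00976562 = 597.1896; round gives code 597.
Code 597 maps back to 0 + 597×0.00976562 V = 5.8300781 V.
Difference: 0.00185188 V → 1.852 mV.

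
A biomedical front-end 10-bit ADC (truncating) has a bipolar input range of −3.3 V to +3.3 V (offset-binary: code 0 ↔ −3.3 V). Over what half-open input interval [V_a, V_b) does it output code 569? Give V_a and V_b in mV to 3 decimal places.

[367.383 mV, 373.828 mV)

LSB = 6.6/2^10 = 6.445 mV.
V_a = V_low + 569·LSB = 0.367383 V; V_b = V_low + 570·LSB = 0.373828 V.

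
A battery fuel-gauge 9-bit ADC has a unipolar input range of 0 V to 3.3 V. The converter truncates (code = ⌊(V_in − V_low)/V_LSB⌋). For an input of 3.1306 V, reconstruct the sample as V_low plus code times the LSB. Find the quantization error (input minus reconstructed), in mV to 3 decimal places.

4.623 mV

LSB = 3.3/2^9 = 6.445 mV.
(3.1306 − 0)/0.00644531 = 485.7173; ⌊·⌋ gives code 485.
Reconstructed: 3.1259766 V.
Error = 3.1306 − 3.1259766 = 0.00462344 V = 4.623 mV.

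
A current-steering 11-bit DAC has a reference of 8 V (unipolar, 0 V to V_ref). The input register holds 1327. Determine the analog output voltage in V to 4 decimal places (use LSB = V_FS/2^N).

LSB = 8 V / 2^11 = 3.906 mV.
V_out = 0 + 1327 × 0.00390625 V = 5.18359 V.

5.1836 V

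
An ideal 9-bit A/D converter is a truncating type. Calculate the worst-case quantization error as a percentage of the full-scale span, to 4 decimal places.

Truncating → worst-case error = 1 LSB = V_FS/2^9, so 100/512 = 0.195312 % of full scale.

0.1953 %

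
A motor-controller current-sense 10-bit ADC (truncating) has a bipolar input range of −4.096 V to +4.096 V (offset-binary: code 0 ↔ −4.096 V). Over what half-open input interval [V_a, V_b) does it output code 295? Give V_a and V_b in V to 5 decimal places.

[-1.73600 V, -1.72800 V)

LSB = 8.192/2^10 = 8.000 mV.
V_a = V_low + 295·LSB = -1.736 V; V_b = V_low + 296·LSB = -1.728 V.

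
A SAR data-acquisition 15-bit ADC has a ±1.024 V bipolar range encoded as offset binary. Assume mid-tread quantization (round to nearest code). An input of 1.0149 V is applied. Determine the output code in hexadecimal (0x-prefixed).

code 0x7F6E (decimal 32622)

LSB = 2.048 V / 32768 = 62.50 µV.
Input sits at 32622.400 steps above V_low.
round(32622.400) = 32622.
In hexadecimal (0x-prefixed): 0x7F6E.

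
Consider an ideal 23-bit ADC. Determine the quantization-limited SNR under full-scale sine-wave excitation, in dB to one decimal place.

140.2 dB

SNR ≈ 6.02·N + 1.76 dB = 6.02·23 + 1.76 = 140.22 dB.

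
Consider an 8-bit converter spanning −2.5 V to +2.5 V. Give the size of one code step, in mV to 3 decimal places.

19.531 mV

Full-scale span = 5 V.
LSB = 5 / 2^8 = 5 / 256 = 0.0195312 V = 19.531 mV.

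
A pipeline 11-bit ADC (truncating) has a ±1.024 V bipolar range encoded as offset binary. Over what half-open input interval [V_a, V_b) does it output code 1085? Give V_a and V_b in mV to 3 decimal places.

LSB = 2.048/2^11 = 1.000 mV.
V_a = V_low + 1085·LSB = 0.061 V; V_b = V_low + 1086·LSB = 0.062 V.

[61.000 mV, 62.000 mV)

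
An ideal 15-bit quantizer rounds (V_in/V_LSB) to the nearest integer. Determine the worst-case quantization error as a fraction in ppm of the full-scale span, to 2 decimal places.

Rounding → worst-case error = ½ LSB = V_FS/2^16, so 1e+06/65536 = 15.2588 ppm of full scale.

15.26 ppm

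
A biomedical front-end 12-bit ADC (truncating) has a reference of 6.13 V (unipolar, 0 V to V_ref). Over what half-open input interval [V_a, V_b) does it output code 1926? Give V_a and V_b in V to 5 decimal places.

[2.88242 V, 2.88391 V)

LSB = 6.13/2^12 = 1.497 mV.
V_a = V_low + 1926·LSB = 2.88242 V; V_b = V_low + 1927·LSB = 2.88391 V.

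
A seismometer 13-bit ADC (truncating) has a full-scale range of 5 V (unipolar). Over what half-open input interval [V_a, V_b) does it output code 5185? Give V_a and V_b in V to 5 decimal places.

[3.16467 V, 3.16528 V)

LSB = 5/2^13 = 0.610 mV.
V_a = V_low + 5185·LSB = 3.16467 V; V_b = V_low + 5186·LSB = 3.16528 V.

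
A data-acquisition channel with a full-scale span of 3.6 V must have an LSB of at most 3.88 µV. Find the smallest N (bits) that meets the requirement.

Number of steps required ≥ 3.6 V / 3.88 µV = 927835.05.
Need 2^N ≥ 927835.05; 2^19 = 524288, 2^20 = 1048576.
Minimum N = 20.

20 bits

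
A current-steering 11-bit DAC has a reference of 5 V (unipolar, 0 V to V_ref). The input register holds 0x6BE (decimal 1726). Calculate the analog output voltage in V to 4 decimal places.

4.2139 V

LSB = 5 V / 2^11 = 2.441 mV.
Code 0x6BE = 1726 decimal.
V_out = 0 + 1726 × 0.00244141 V = 4.21387 V.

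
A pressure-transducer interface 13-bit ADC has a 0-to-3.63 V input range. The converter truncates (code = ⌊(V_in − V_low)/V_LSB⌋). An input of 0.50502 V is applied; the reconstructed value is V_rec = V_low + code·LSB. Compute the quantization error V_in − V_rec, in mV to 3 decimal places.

0.312 mV

One LSB is 3.63 V / 8192 = 443.12 µV.
(V_in − V_low)/LSB = (0.50502 − 0)/0.000443115 = 1139.7035 → code 1139 (floor).
Code 1139 maps back to 0 + 1139×0.000443115 V = 0.50470825 V.
V_in − V_rec = 0.000311748 V = 0.312 mV.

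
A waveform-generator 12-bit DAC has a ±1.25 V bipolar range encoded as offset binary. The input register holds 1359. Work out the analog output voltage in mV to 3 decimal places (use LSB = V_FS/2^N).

-420.532 mV

LSB = 2.5 V / 2^12 = 0.610 mV.
V_out = (−1.25) + 1359 × 0.000610352 V = -0.420532 V.
= -420.532 mV.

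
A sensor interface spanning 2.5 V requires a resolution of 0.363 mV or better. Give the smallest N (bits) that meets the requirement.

13 bits

Number of steps required ≥ 2.5 V / 0.363 mV = 6887.05.
Need 2^N ≥ 6887.05; 2^12 = 4096, 2^13 = 8192.
Minimum N = 13.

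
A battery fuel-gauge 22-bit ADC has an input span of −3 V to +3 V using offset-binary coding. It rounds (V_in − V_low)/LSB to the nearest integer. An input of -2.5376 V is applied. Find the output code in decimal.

Full-scale span = 6 V; LSB = 6/2^22 = 1.43 µV.
(-2.5376 − (−3)) / 1.43051e-06 = 323241.028 LSBs.
So the output code is 323241.

code 323241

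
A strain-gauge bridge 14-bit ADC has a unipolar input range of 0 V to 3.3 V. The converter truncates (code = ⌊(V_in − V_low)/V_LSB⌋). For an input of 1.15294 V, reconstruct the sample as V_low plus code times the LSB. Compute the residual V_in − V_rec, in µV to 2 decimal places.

34.73 µV

One LSB is 3.3 V / 16384 = 201.42 µV.
(1.15294 − 0)/0.000201416 = 5724.1724; ⌊·⌋ gives code 5724.
V_rec = 0 + 5724·0.000201416 = 1.1529053 V.
V_in − V_rec = 3.47266e-05 V = 34.73 µV.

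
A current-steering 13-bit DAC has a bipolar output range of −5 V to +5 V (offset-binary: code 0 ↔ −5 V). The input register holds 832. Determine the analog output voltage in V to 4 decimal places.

LSB = 10 V / 2^13 = 1.221 mV.
V_out = (−5) + 832 × 0.0012207 V = -3.98438 V.

-3.9844 V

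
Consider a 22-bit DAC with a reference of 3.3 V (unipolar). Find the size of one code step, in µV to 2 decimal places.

Full-scale span = 3.3 V.
LSB = 3.3 / 2^22 = 3.3 / 4194304 = 7.86781e-07 V = 0.79 µV.

0.79 µV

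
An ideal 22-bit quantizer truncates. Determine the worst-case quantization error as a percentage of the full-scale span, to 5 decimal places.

0.00002 %

Truncating → worst-case error = 1 LSB = V_FS/2^22, so 100/4194304 = 2.38419e-05 % of full scale.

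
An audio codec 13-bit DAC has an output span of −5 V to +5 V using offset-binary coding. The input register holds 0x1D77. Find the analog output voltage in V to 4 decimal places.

LSB = 10 V / 2^13 = 1.221 mV.
Code 0x1D77 = 7543 decimal.
V_out = (−5) + 7543 × 0.0012207 V = 4.20776 V.

4.2078 V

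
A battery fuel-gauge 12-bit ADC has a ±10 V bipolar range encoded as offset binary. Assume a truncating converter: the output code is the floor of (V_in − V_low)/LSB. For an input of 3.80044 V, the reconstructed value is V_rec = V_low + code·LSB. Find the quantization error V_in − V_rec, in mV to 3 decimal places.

LSB = 20/2^12 = 4.883 mV.
Scaled input = 2826.3301 LSBs, so code = 2826.
V_rec = (−10) + 2826·0.00488281 = 3.7988281 V.
Error = 3.80044 − 3.7988281 = 0.00161188 V = 1.612 mV.

1.612 mV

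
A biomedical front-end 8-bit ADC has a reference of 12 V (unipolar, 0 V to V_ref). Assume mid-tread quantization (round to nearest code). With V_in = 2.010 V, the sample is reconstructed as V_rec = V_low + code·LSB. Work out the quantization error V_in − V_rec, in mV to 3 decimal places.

Step size: 12 V ÷ 2^8 = 46.875 mV.
(2.010 − 0)/0.046875 = 42.8800; round gives code 43.
V_rec = 0 + 43·0.046875 = 2.015625 V.
V_in − V_rec = -0.005625 V = -5.625 mV.

-5.625 mV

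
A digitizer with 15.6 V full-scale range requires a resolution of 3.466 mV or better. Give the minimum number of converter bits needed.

13 bits

Number of steps required ≥ 15.6 V / 3.466 mV = 4500.87.
Need 2^N ≥ 4500.87; 2^12 = 4096, 2^13 = 8192.
Minimum N = 13.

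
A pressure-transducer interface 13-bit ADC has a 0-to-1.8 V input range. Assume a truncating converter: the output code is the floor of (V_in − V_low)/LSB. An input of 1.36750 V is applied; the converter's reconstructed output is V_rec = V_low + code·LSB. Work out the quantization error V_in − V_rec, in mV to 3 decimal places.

Step size: 1.8 V ÷ 2^13 = 219.73 µV.
(1.36750 − 0)/0.000219727 = 6223.6444; ⌊·⌋ gives code 6223.
Reconstructed: 1.3673584 V.
Difference: 0.000141602 V → 0.142 mV.

0.142 mV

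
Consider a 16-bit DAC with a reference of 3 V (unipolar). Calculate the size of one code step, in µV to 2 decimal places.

45.78 µV

Full-scale span = 3 V.
LSB = 3 / 2^16 = 3 / 65536 = 4.57764e-05 V = 45.78 µV.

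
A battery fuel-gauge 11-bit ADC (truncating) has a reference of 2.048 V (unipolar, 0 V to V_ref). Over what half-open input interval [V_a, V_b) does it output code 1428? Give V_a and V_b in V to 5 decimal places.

LSB = 2.048/2^11 = 1.000 mV.
V_a = V_low + 1428·LSB = 1.428 V; V_b = V_low + 1429·LSB = 1.429 V.

[1.42800 V, 1.42900 V)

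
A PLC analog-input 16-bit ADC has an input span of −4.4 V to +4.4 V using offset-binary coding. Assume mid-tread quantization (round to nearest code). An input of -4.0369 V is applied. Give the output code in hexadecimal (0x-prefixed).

code 0xA90 (decimal 2704)

With 65536 levels over 8.8 V, one step is 134.28 µV.
(V_in − V_low)/LSB = (-4.0369 − (−4.4)) / 0.000134277 = 2704.105.
So the output code is 2704.
In hexadecimal (0x-prefixed): 0xA90.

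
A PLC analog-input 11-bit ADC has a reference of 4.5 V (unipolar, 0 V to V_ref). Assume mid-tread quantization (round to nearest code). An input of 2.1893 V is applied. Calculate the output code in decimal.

code 996

With 2048 levels over 4.5 V, one step is 2.197 mV.
(V_in − V_low)/LSB = (2.1893 − 0) / 0.00219727 = 996.375.
round(996.375) = 996.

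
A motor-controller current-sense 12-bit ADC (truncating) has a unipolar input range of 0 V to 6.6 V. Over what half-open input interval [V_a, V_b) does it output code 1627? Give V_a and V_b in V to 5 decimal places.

LSB = 6.6/2^12 = 1.611 mV.
V_a = V_low + 1627·LSB = 2.62163 V; V_b = V_low + 1628·LSB = 2.62324 V.

[2.62163 V, 2.62324 V)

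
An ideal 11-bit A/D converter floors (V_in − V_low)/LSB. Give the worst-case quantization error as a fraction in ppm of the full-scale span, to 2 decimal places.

488.28 ppm

Truncating → worst-case error = 1 LSB = V_FS/2^11, so 1e+06/2048 = 488.281 ppm of full scale.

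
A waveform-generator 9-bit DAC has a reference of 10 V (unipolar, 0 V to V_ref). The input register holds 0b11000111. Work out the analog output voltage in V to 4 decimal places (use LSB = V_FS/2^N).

3.8867 V

LSB = 10 V / 2^9 = 19.531 mV.
Code 0b11000111 = 199 decimal.
V_out = 0 + 199 × 0.0195312 V = 3.88672 V.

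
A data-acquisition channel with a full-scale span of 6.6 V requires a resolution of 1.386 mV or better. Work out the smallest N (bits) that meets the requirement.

13 bits

Number of steps required ≥ 6.6 V / 1.386 mV = 4761.90.
Need 2^N ≥ 4761.90; 2^12 = 4096, 2^13 = 8192.
Minimum N = 13.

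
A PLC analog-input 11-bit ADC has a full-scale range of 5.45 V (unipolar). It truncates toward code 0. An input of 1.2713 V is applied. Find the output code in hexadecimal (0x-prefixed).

LSB = 5.45 V / 2048 = 2.661 mV.
Input sits at 477.729 steps above V_low.
So the output code is 477.
In hexadecimal (0x-prefixed): 0x1DD.

code 0x1DD (decimal 477)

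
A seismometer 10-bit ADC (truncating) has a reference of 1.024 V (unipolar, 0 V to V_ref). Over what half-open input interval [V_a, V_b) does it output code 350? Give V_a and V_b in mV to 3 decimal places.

LSB = 1.024/2^10 = 1.000 mV.
V_a = V_low + 350·LSB = 0.35 V; V_b = V_low + 351·LSB = 0.351 V.

[350.000 mV, 351.000 mV)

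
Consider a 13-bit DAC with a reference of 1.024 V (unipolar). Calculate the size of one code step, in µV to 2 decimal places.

Full-scale span = 1.024 V.
LSB = 1.024 / 2^13 = 1.024 / 8192 = 0.000125 V = 125.00 µV.

125.00 µV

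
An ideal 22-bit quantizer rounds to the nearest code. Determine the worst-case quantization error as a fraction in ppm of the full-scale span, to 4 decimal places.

0.1192 ppm

Rounding → worst-case error = ½ LSB = V_FS/2^23, so 1e+06/8388608 = 0.119209 ppm of full scale.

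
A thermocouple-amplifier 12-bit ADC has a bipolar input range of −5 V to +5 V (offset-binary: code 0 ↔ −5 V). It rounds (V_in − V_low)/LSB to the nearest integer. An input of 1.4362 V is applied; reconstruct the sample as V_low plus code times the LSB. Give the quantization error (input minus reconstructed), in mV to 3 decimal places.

LSB = 10/2^12 = 2.441 mV.
(1.4362 − (−5))/0.00244141 = 2636.2675; round gives code 2636.
Reconstructed: 1.4355469 V.
V_in − V_rec = 0.000653125 V = 0.653 mV.

0.653 mV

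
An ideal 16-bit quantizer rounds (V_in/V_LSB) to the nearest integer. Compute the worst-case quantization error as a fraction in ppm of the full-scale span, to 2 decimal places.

Rounding → worst-case error = ½ LSB = V_FS/2^17, so 1e+06/131072 = 7.62939 ppm of full scale.

7.63 ppm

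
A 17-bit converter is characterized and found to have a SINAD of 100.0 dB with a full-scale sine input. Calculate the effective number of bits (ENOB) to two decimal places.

16.32 bits

ENOB = (SINAD − 1.76) / 6.02 = (100.0 − 1.76)/6.02 = 16.319.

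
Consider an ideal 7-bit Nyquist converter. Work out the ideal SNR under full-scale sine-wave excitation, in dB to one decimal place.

SNR ≈ 6.02·N + 1.76 dB = 6.02·7 + 1.76 = 43.90 dB.

43.9 dB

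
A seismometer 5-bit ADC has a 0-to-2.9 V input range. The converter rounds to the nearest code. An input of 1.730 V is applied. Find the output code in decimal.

Full-scale span = 2.9 V; LSB = 2.9/2^5 = 90.625 mV.
(1.730 − 0) / 0.090625 = 19.090 LSBs.
Round → code 19.

code 19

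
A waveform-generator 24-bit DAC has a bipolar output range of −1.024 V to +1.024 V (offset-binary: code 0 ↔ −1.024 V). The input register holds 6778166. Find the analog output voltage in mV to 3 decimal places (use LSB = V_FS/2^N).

LSB = 2.048 V / 2^24 = 0.12 µV.
V_out = (−1.024) + 6778166 × 1.2207e-07 V = -0.196587 V.
= -196.587 mV.

-196.587 mV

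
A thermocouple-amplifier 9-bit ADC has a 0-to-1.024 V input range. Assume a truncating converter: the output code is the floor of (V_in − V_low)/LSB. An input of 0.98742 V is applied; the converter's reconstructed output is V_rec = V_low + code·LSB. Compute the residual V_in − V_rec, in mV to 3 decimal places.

1.420 mV

LSB = 1.024/2^9 = 2.000 mV.
(0.98742 − 0)/0.002 = 493.7100; ⌊·⌋ gives code 493.
V_rec = 0 + 493·0.002 = 0.986 V.
Error = 0.98742 − 0.986 = 0.00142 V = 1.420 mV.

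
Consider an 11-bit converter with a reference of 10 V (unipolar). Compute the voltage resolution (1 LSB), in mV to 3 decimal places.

4.883 mV

Full-scale span = 10 V.
LSB = 10 / 2^11 = 10 / 2048 = 0.00488281 V = 4.883 mV.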